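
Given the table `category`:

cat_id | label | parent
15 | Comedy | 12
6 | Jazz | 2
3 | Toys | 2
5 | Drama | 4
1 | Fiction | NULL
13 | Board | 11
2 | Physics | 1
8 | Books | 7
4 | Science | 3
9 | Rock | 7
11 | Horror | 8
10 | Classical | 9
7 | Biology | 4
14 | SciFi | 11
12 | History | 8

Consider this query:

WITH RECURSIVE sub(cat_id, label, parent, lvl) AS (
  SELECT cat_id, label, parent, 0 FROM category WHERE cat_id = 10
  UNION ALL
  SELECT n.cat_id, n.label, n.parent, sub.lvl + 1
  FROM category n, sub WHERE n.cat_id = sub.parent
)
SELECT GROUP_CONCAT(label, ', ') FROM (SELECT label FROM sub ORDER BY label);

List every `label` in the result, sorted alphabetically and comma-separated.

Biology, Classical, Fiction, Physics, Rock, Science, Toys

Base: cat_id=10 (Classical), parent=9, lvl 0.
Iteration 1: join on cat_id=9 -> Rock (id 9, parent=7, lvl 1).
Iteration 2: join on cat_id=7 -> Biology (id 7, parent=4, lvl 2).
Iteration 3: join on cat_id=4 -> Science (id 4, parent=3, lvl 3).
Iteration 4: join on cat_id=3 -> Toys (id 3, parent=2, lvl 4).
Iteration 5: join on cat_id=2 -> Physics (id 2, parent=1, lvl 5).
Iteration 6: join on cat_id=1 -> Fiction (id 1, parent=NULL, lvl 6).
Iteration 7: parent is NULL; no match; recursion stops.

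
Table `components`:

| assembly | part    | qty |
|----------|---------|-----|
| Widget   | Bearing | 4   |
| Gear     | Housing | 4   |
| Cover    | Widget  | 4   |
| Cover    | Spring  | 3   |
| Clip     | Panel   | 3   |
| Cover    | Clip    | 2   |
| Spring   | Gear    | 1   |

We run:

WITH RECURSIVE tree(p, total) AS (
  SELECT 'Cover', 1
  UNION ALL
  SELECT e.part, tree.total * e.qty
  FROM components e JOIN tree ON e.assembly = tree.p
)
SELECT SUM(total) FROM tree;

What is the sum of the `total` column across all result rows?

47

Base: (Cover, total=1).
Iteration 1: components of {Cover} -> Clip = 1*2 = 2, Spring = 1*3 = 3, Widget = 1*4 = 4.
Iteration 2: components of {Clip,Spring,Widget} -> Bearing = 4*4 = 16, Gear = 3*1 = 3, Panel = 2*3 = 6.
Iteration 3: components of {Bearing,Gear,Panel} -> Housing = 3*4 = 12.
Iteration 4: no further components; recursion stops.
SUM(total) = 1 + 3 + 4 + 2 + 3 + 16 + 6 + 12 = 47.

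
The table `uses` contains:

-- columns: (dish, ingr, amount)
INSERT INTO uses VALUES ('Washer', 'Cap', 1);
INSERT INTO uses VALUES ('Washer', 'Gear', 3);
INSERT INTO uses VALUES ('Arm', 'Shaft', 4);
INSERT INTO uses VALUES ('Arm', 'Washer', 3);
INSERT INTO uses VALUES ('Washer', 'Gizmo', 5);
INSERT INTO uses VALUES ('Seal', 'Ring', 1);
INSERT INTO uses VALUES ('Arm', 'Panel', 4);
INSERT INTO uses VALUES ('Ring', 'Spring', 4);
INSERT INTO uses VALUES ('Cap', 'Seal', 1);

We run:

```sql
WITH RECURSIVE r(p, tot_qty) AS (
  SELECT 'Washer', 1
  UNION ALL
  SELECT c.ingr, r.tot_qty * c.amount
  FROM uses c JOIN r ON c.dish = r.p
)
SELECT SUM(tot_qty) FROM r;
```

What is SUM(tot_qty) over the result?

16

Base: (Washer, tot_qty=1).
Iteration 1: components of {Washer} -> Cap = 1*1 = 1, Gear = 1*3 = 3, Gizmo = 1*5 = 5.
Iteration 2: components of {Cap,Gear,Gizmo} -> Seal = 1*1 = 1.
Iteration 3: components of {Seal} -> Ring = 1*1 = 1.
Iteration 4: components of {Ring} -> Spring = 1*4 = 4.
Iteration 5: no further components; recursion stops.
SUM(tot_qty) = 1 + 1 + 5 + 3 + 1 + 1 + 4 = 16.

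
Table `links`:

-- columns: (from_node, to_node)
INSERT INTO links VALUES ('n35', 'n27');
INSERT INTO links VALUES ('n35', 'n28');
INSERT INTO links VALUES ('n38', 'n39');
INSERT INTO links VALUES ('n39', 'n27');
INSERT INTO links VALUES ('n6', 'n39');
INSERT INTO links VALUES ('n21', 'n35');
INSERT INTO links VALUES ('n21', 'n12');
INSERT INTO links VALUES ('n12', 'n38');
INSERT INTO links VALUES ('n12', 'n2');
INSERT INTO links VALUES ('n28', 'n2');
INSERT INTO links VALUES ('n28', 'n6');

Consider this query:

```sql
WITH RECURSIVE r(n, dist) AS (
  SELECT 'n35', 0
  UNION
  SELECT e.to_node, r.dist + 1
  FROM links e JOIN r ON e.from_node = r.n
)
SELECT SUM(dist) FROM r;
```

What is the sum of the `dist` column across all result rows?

Base: (n35, dist=0).
Iteration 1: edges from {n35} -> (n27, dist=1), (n28, dist=1).
Iteration 2: edges from {n27,n28} -> (n2, dist=2), (n6, dist=2).
Iteration 3: edges from {n2,n6} -> (n39, dist=3).
Iteration 4: edges from {n39} -> (n27, dist=4).
Iteration 5: no outgoing edges from {n27}; recursion stops.
SUM(dist) = 0 + 1 + 1 + 2 + 2 + 3 + 4 = 13.

13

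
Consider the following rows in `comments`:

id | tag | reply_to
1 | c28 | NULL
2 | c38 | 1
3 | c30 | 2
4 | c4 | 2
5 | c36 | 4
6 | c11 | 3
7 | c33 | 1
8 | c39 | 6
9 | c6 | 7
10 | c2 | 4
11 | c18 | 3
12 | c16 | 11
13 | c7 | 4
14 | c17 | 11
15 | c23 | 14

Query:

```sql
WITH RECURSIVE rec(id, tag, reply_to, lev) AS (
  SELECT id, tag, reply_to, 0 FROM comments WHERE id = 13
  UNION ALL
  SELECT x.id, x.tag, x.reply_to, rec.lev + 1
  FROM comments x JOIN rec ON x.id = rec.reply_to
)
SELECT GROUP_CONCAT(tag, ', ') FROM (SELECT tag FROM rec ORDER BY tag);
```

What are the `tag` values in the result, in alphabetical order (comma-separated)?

c28, c38, c4, c7

Base: id=13 (c7), reply_to=4, lev 0.
Iteration 1: join on id=4 -> c4 (id 4, reply_to=2, lev 1).
Iteration 2: join on id=2 -> c38 (id 2, reply_to=1, lev 2).
Iteration 3: join on id=1 -> c28 (id 1, reply_to=NULL, lev 3).
Iteration 4: reply_to is NULL; no match; recursion stops.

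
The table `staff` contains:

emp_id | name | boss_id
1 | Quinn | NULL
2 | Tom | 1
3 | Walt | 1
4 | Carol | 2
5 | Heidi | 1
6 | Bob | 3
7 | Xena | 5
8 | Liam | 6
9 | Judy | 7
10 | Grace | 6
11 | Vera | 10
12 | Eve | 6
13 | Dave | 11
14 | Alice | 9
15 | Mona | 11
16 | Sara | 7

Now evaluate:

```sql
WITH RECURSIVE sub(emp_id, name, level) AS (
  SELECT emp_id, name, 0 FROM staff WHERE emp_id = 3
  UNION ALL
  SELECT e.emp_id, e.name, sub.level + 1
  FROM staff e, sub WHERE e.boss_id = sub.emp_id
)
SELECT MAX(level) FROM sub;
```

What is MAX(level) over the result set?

4

Base: emp_id=3 (Walt) at level 0.
Iteration 1: rows with boss_id in {3} -> Bob (id 6, level 1).
Iteration 2: rows with boss_id in {6} -> Liam (id 8, level 2), Grace (id 10, level 2), Eve (id 12, level 2).
Iteration 3: rows with boss_id in {8,10,12} -> Vera (id 11, level 3).
Iteration 4: rows with boss_id in {11} -> Dave (id 13, level 4), Mona (id 15, level 4).
Iteration 5: no rows with boss_id in {13,15}; recursion stops.
level values: 0, 1, 2, 2, 2, 3, 4, 4; the maximum is 4.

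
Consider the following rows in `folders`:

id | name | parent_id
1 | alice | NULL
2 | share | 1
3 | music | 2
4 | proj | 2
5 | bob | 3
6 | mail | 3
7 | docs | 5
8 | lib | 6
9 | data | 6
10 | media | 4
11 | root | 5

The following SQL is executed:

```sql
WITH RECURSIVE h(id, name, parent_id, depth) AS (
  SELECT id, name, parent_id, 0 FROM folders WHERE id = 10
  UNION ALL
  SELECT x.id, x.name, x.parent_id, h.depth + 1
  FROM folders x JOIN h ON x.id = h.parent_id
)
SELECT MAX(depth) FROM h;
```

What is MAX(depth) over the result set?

Base: id=10 (media), parent_id=4, depth 0.
Iteration 1: join on id=4 -> proj (id 4, parent_id=2, depth 1).
Iteration 2: join on id=2 -> share (id 2, parent_id=1, depth 2).
Iteration 3: join on id=1 -> alice (id 1, parent_id=NULL, depth 3).
Iteration 4: parent_id is NULL; no match; recursion stops.
depth values: 0, 1, 2, 3; the maximum is 3.

3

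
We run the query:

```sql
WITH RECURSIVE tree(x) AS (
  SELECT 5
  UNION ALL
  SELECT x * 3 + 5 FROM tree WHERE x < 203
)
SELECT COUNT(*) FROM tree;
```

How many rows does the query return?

5

Base: x=5.
Iteration 1: 5 < 203 holds -> x = 5 * 3 + 5 = 20.
Iteration 2: 20 < 203 holds -> x = 20 * 3 + 5 = 65.
Iteration 3: 65 < 203 holds -> x = 65 * 3 + 5 = 200.
Iteration 4: 200 < 203 holds -> x = 200 * 3 + 5 = 605.
Iteration 5: 605 < 203 fails; recursion stops.
Total rows emitted: 5.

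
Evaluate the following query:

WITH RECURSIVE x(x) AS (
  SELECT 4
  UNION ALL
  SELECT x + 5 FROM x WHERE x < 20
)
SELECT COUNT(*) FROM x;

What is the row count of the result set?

5

Base: x=4.
Iteration 1: 4 < 20 holds -> x = 4 + 5 = 9.
Iteration 2: 9 < 20 holds -> x = 9 + 5 = 14.
Iteration 3: 14 < 20 holds -> x = 14 + 5 = 19.
Iteration 4: 19 < 20 holds -> x = 19 + 5 = 24.
Iteration 5: 24 < 20 fails; recursion stops.
Total rows emitted: 5.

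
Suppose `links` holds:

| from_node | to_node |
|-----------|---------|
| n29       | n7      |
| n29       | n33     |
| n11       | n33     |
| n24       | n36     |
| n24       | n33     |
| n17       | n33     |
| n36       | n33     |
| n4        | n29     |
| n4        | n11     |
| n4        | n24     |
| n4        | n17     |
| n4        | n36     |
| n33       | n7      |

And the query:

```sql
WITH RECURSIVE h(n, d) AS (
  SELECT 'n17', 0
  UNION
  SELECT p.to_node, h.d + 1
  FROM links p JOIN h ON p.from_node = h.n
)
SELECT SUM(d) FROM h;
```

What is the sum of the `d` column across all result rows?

Base: (n17, d=0).
Iteration 1: edges from {n17} -> (n33, d=1).
Iteration 2: edges from {n33} -> (n7, d=2).
Iteration 3: no outgoing edges from {n7}; recursion stops.
SUM(d) = 0 + 1 + 2 = 3.

3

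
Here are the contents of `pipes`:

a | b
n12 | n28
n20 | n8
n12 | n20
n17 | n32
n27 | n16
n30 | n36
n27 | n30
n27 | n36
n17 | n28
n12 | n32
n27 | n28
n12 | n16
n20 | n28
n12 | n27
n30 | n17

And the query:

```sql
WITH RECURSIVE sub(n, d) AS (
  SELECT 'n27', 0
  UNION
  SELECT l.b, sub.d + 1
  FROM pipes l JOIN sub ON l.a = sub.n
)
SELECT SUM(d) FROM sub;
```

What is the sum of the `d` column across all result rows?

14

Base: (n27, d=0).
Iteration 1: edges from {n27} -> (n16, d=1), (n28, d=1), (n30, d=1), (n36, d=1).
Iteration 2: edges from {n16,n28,n30,n36} -> (n17, d=2), (n36, d=2).
Iteration 3: edges from {n17,n36} -> (n28, d=3), (n32, d=3).
Iteration 4: no outgoing edges from {n28,n32}; recursion stops.
SUM(d) = 0 + 1 + 1 + 1 + 1 + 2 + 2 + 3 + 3 = 14.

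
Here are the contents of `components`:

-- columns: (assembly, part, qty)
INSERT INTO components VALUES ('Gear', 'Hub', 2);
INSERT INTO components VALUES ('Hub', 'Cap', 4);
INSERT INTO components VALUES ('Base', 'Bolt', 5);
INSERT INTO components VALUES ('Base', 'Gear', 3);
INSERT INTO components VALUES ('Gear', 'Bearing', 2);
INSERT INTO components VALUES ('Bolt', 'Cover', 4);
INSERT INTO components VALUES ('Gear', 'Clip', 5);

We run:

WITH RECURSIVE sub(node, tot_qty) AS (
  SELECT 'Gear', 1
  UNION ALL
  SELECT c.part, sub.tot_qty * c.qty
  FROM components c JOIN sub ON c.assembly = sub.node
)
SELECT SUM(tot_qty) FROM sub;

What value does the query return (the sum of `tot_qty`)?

Base: (Gear, tot_qty=1).
Iteration 1: components of {Gear} -> Bearing = 1*2 = 2, Clip = 1*5 = 5, Hub = 1*2 = 2.
Iteration 2: components of {Bearing,Clip,Hub} -> Cap = 2*4 = 8.
Iteration 3: no further components; recursion stops.
SUM(tot_qty) = 1 + 2 + 5 + 2 + 8 = 18.

18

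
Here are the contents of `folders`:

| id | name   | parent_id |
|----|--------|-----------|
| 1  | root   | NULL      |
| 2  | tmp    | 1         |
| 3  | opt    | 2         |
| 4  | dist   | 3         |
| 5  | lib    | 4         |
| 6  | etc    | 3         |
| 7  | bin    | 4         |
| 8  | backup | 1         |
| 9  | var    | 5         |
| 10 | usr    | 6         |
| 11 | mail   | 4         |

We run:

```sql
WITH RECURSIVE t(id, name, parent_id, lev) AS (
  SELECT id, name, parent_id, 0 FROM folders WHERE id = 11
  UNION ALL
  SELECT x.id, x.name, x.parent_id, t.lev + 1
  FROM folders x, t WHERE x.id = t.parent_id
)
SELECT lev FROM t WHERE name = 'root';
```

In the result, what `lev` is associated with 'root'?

Base: id=11 (mail), parent_id=4, lev 0.
Iteration 1: join on id=4 -> dist (id 4, parent_id=3, lev 1).
Iteration 2: join on id=3 -> opt (id 3, parent_id=2, lev 2).
Iteration 3: join on id=2 -> tmp (id 2, parent_id=1, lev 3).
Iteration 4: join on id=1 -> root (id 1, parent_id=NULL, lev 4).
Iteration 5: parent_id is NULL; no match; recursion stops.

4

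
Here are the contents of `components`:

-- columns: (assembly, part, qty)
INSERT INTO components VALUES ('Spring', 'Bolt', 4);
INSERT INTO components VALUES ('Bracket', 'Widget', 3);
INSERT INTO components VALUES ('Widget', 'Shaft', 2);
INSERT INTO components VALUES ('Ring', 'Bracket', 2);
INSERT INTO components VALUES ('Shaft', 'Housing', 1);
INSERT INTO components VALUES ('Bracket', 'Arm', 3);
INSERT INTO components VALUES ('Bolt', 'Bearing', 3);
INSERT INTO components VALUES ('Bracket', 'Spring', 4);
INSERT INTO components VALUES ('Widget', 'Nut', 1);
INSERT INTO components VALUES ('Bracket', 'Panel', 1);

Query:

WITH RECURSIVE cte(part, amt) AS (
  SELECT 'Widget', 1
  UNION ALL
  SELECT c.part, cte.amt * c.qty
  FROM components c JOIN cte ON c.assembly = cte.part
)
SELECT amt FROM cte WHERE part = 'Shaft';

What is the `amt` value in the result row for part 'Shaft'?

Base: (Widget, amt=1).
Iteration 1: components of {Widget} -> Nut = 1*1 = 1, Shaft = 1*2 = 2.
Iteration 2: components of {Nut,Shaft} -> Housing = 2*1 = 2.
Iteration 3: no further components; recursion stops.

2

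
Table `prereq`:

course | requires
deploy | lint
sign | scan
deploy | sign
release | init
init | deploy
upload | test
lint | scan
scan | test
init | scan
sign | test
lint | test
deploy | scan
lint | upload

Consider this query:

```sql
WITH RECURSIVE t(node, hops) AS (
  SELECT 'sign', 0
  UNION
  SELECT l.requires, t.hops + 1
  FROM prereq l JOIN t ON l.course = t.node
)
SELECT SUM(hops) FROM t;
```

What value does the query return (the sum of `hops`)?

Base: (sign, hops=0).
Iteration 1: edges from {sign} -> (scan, hops=1), (test, hops=1).
Iteration 2: edges from {scan,test} -> (test, hops=2).
Iteration 3: no outgoing edges from {test}; recursion stops.
SUM(hops) = 0 + 1 + 1 + 2 = 4.

4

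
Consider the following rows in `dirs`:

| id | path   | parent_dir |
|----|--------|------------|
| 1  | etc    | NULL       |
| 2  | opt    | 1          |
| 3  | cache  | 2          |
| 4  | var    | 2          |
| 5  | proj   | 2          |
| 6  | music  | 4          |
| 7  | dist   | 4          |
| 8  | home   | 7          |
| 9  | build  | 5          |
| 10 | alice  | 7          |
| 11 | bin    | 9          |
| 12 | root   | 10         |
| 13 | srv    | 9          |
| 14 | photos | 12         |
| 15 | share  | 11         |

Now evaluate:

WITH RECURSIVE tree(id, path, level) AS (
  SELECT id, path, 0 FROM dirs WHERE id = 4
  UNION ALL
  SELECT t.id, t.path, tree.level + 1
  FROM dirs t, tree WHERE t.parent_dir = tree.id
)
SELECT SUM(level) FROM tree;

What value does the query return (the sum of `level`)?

Base: id=4 (var) at level 0.
Iteration 1: rows with parent_dir in {4} -> music (id 6, level 1), dist (id 7, level 1).
Iteration 2: rows with parent_dir in {6,7} -> home (id 8, level 2), alice (id 10, level 2).
Iteration 3: rows with parent_dir in {8,10} -> root (id 12, level 3).
Iteration 4: rows with parent_dir in {12} -> photos (id 14, level 4).
Iteration 5: no rows with parent_dir in {14}; recursion stops.
SUM(level) = 0 + 1 + 1 + 2 + 2 + 3 + 4 = 13.

13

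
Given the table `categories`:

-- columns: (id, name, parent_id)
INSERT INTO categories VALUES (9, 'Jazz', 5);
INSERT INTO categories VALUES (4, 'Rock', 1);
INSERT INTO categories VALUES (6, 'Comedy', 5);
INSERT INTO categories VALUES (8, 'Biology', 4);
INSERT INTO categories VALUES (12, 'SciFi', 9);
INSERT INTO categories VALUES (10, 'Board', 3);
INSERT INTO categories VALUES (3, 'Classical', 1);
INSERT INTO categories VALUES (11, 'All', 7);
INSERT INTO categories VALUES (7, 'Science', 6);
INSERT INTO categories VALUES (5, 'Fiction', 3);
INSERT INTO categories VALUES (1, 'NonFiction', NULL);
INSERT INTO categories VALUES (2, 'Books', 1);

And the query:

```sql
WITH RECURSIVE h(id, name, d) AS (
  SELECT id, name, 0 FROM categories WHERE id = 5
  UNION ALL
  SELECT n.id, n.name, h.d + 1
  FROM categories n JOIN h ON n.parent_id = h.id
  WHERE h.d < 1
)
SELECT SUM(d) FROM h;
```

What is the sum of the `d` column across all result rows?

Base: id=5 (Fiction) at d 0.
Iteration 1: rows with parent_id in {5} -> Comedy (id 6, d 1), Jazz (id 9, d 1).
Iteration 2: d < 1 fails for all current rows; recursion stops.
SUM(d) = 0 + 1 + 1 = 2.

2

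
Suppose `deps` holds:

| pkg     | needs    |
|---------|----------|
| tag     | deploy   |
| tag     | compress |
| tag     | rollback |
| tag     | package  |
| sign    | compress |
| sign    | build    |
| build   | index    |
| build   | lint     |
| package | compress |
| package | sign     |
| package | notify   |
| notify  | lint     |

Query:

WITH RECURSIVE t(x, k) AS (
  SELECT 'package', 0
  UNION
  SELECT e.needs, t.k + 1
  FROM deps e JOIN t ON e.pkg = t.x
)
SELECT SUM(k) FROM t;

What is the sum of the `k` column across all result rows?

15

Base: (package, k=0).
Iteration 1: edges from {package} -> (compress, k=1), (notify, k=1), (sign, k=1).
Iteration 2: edges from {compress,notify,sign} -> (build, k=2), (compress, k=2), (lint, k=2).
Iteration 3: edges from {build,compress,lint} -> (index, k=3), (lint, k=3).
Iteration 4: no outgoing edges from {index,lint}; recursion stops.
SUM(k) = 0 + 1 + 1 + 1 + 2 + 2 + 2 + 3 + 3 = 15.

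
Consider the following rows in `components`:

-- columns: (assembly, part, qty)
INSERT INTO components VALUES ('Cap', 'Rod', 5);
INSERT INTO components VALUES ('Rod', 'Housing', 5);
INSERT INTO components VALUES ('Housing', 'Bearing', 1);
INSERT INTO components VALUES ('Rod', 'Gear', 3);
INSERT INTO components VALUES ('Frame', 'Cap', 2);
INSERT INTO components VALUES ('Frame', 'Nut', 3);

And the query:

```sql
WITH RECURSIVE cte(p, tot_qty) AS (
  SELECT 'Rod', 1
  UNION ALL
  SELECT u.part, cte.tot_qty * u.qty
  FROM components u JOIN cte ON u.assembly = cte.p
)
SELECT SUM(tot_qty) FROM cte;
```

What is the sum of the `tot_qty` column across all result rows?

Base: (Rod, tot_qty=1).
Iteration 1: components of {Rod} -> Gear = 1*3 = 3, Housing = 1*5 = 5.
Iteration 2: components of {Gear,Housing} -> Bearing = 5*1 = 5.
Iteration 3: no further components; recursion stops.
SUM(tot_qty) = 1 + 5 + 3 + 5 = 14.

14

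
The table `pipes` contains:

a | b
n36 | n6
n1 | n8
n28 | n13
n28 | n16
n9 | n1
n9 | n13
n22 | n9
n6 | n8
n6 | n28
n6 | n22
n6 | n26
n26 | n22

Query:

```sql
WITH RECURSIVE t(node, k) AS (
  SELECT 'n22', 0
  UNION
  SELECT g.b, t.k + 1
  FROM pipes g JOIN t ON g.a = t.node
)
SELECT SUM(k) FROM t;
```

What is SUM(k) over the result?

Base: (n22, k=0).
Iteration 1: edges from {n22} -> (n9, k=1).
Iteration 2: edges from {n9} -> (n1, k=2), (n13, k=2).
Iteration 3: edges from {n1,n13} -> (n8, k=3).
Iteration 4: no outgoing edges from {n8}; recursion stops.
SUM(k) = 0 + 1 + 2 + 2 + 3 = 8.

8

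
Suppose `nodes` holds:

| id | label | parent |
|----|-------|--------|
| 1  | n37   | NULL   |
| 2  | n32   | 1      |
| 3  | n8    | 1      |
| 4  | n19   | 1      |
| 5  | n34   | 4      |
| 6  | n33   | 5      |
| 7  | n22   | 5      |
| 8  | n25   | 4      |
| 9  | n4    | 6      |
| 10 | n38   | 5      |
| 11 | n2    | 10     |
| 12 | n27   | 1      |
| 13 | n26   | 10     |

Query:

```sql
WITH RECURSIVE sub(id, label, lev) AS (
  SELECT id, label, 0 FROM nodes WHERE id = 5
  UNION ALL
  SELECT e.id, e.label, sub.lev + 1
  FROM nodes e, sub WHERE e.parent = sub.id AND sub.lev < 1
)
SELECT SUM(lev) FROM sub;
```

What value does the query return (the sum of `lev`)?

3

Base: id=5 (n34) at lev 0.
Iteration 1: rows with parent in {5} -> n33 (id 6, lev 1), n22 (id 7, lev 1), n38 (id 10, lev 1).
Iteration 2: lev < 1 fails for all current rows; recursion stops.
SUM(lev) = 0 + 1 + 1 + 1 = 3.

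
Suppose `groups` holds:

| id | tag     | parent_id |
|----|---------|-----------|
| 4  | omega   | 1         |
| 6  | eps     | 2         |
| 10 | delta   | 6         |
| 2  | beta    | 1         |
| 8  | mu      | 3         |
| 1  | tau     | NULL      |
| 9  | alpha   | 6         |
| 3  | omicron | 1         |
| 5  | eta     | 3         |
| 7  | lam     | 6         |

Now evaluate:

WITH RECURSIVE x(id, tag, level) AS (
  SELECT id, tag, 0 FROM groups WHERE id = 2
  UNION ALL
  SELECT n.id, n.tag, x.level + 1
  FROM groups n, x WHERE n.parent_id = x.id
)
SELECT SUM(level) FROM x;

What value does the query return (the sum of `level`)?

7

Base: id=2 (beta) at level 0.
Iteration 1: rows with parent_id in {2} -> eps (id 6, level 1).
Iteration 2: rows with parent_id in {6} -> lam (id 7, level 2), alpha (id 9, level 2), delta (id 10, level 2).
Iteration 3: no rows with parent_id in {7,9,10}; recursion stops.
SUM(level) = 0 + 1 + 2 + 2 + 2 = 7.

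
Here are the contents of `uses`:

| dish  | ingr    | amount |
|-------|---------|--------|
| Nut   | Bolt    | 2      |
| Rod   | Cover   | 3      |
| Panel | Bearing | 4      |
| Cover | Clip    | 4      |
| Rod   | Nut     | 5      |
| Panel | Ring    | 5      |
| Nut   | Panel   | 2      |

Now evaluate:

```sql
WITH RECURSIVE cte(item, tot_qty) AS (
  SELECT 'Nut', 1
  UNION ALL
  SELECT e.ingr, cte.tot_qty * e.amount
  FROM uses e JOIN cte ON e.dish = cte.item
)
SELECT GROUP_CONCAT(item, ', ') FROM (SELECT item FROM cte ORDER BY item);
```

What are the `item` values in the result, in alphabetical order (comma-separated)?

Bearing, Bolt, Nut, Panel, Ring

Base: (Nut, tot_qty=1).
Iteration 1: components of {Nut} -> Bolt = 1*2 = 2, Panel = 1*2 = 2.
Iteration 2: components of {Bolt,Panel} -> Bearing = 2*4 = 8, Ring = 2*5 = 10.
Iteration 3: no further components; recursion stops.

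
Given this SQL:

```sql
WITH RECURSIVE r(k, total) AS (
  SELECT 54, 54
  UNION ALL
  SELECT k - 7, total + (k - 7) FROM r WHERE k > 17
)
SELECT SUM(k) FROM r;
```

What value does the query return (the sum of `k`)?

Base: k=54, total=54.
Iteration 1: 54 > 17 holds -> k = 54 - 7 = 47, total = 54 + 47 = 101.
Iteration 2: 47 > 17 holds -> k = 47 - 7 = 40, total = 101 + 40 = 141.
Iteration 3: 40 > 17 holds -> k = 40 - 7 = 33, total = 141 + 33 = 174.
Iteration 4: 33 > 17 holds -> k = 33 - 7 = 26, total = 174 + 26 = 200.
Iteration 5: 26 > 17 holds -> k = 26 - 7 = 19, total = 200 + 19 = 219.
Iteration 6: 19 > 17 holds -> k = 19 - 7 = 12, total = 219 + 12 = 231.
Iteration 7: 12 > 17 fails; recursion stops.
SUM(k) = 54 + 47 + 40 + 33 + 26 + 19 + 12 = 231.

231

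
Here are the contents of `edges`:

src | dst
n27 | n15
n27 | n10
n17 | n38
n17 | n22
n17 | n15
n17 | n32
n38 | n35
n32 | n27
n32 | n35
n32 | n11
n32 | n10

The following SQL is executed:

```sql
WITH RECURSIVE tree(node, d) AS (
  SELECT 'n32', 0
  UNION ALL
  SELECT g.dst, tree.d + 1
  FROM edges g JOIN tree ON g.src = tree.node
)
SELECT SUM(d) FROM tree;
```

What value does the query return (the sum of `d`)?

8

Base: (n32, d=0).
Iteration 1: edges from {n32} -> (n10, d=1), (n11, d=1), (n27, d=1), (n35, d=1).
Iteration 2: edges from {n10,n11,n27,n35} -> (n10, d=2), (n15, d=2).
Iteration 3: no outgoing edges from {n10,n15}; recursion stops.
SUM(d) = 0 + 1 + 1 + 1 + 1 + 2 + 2 = 8.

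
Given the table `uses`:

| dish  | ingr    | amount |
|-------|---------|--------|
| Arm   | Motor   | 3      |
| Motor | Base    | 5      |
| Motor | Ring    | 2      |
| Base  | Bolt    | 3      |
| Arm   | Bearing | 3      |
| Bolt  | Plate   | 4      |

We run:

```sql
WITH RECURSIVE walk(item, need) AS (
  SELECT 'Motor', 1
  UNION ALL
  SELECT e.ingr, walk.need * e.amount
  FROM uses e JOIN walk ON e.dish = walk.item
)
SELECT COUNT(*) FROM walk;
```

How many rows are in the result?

5

Base: (Motor, need=1).
Iteration 1: components of {Motor} -> Base = 1*5 = 5, Ring = 1*2 = 2.
Iteration 2: components of {Base,Ring} -> Bolt = 5*3 = 15.
Iteration 3: components of {Bolt} -> Plate = 15*4 = 60.
Iteration 4: no further components; recursion stops.
Total rows emitted: 5.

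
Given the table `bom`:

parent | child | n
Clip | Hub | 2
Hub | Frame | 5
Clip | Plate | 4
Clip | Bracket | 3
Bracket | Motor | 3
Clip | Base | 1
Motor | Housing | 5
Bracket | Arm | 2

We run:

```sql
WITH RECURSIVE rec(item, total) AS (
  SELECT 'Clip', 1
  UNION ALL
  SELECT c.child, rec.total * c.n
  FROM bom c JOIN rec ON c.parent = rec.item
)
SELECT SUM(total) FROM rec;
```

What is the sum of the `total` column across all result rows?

81

Base: (Clip, total=1).
Iteration 1: components of {Clip} -> Base = 1*1 = 1, Bracket = 1*3 = 3, Hub = 1*2 = 2, Plate = 1*4 = 4.
Iteration 2: components of {Base,Bracket,Hub,Plate} -> Arm = 3*2 = 6, Frame = 2*5 = 10, Motor = 3*3 = 9.
Iteration 3: components of {Arm,Frame,Motor} -> Housing = 9*5 = 45.
Iteration 4: no further components; recursion stops.
SUM(total) = 1 + 2 + 4 + 3 + 1 + 10 + 9 + 6 + 45 = 81.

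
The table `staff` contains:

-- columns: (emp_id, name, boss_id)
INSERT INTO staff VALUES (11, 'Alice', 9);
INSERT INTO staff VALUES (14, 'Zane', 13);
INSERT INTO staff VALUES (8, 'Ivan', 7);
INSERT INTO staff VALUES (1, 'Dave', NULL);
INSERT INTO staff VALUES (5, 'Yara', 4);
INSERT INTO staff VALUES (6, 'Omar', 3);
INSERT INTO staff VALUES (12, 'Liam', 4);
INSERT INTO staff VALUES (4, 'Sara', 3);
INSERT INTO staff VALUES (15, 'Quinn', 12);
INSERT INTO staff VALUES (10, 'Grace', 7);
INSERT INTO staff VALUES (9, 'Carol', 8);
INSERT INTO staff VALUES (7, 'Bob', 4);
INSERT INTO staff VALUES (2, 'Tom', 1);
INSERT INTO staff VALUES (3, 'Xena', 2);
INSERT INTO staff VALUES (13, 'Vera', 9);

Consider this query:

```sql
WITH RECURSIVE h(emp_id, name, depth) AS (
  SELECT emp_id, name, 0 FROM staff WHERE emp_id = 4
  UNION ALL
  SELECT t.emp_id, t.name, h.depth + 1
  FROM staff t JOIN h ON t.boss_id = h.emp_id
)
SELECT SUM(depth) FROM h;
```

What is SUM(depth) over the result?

25

Base: emp_id=4 (Sara) at depth 0.
Iteration 1: rows with boss_id in {4} -> Yara (id 5, depth 1), Bob (id 7, depth 1), Liam (id 12, depth 1).
Iteration 2: rows with boss_id in {5,7,12} -> Ivan (id 8, depth 2), Grace (id 10, depth 2), Quinn (id 15, depth 2).
Iteration 3: rows with boss_id in {8,10,15} -> Carol (id 9, depth 3).
Iteration 4: rows with boss_id in {9} -> Alice (id 11, depth 4), Vera (id 13, depth 4).
Iteration 5: rows with boss_id in {11,13} -> Zane (id 14, depth 5).
Iteration 6: no rows with boss_id in {14}; recursion stops.
SUM(depth) = 0 + 1 + 1 + 1 + 2 + 2 + 2 + 3 + 4 + 4 + 5 = 25.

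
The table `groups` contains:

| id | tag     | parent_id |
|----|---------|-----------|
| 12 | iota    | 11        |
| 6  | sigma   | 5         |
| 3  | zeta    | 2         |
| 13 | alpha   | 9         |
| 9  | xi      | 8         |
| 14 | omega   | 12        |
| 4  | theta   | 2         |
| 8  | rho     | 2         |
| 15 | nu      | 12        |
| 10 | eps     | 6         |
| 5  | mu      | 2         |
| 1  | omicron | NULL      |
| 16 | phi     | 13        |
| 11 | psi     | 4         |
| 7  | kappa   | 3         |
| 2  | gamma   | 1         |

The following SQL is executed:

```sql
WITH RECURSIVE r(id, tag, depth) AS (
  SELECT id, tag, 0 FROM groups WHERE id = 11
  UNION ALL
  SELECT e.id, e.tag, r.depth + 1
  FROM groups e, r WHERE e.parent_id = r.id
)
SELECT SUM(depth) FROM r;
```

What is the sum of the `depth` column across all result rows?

Base: id=11 (psi) at depth 0.
Iteration 1: rows with parent_id in {11} -> iota (id 12, depth 1).
Iteration 2: rows with parent_id in {12} -> omega (id 14, depth 2), nu (id 15, depth 2).
Iteration 3: no rows with parent_id in {14,15}; recursion stops.
SUM(depth) = 0 + 1 + 2 + 2 = 5.

5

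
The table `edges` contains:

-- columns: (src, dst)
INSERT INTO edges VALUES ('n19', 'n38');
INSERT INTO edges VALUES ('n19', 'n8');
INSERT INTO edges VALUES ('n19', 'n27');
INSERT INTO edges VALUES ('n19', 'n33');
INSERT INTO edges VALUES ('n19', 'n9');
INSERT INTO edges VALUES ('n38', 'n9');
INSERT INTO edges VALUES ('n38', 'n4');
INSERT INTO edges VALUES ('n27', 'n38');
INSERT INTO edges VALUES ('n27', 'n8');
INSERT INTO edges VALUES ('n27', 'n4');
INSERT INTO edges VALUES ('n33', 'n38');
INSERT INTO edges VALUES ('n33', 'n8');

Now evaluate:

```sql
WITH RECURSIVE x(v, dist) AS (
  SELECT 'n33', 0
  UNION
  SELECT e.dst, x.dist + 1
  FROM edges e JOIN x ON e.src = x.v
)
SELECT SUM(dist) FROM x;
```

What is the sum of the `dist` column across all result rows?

6

Base: (n33, dist=0).
Iteration 1: edges from {n33} -> (n38, dist=1), (n8, dist=1).
Iteration 2: edges from {n38,n8} -> (n4, dist=2), (n9, dist=2).
Iteration 3: no outgoing edges from {n4,n9}; recursion stops.
SUM(dist) = 0 + 1 + 1 + 2 + 2 = 6.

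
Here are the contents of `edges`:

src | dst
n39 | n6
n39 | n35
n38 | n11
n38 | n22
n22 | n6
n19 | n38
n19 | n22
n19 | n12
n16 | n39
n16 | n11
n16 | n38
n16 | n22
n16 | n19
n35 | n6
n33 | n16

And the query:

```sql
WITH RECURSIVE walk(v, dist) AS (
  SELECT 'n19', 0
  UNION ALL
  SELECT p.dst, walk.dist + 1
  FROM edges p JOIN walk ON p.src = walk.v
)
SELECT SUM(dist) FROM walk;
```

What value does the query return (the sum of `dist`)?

12

Base: (n19, dist=0).
Iteration 1: edges from {n19} -> (n12, dist=1), (n22, dist=1), (n38, dist=1).
Iteration 2: edges from {n12,n22,n38} -> (n11, dist=2), (n22, dist=2), (n6, dist=2).
Iteration 3: edges from {n11,n22,n6} -> (n6, dist=3).
Iteration 4: no outgoing edges from {n6}; recursion stops.
SUM(dist) = 0 + 1 + 1 + 1 + 2 + 2 + 2 + 3 = 12.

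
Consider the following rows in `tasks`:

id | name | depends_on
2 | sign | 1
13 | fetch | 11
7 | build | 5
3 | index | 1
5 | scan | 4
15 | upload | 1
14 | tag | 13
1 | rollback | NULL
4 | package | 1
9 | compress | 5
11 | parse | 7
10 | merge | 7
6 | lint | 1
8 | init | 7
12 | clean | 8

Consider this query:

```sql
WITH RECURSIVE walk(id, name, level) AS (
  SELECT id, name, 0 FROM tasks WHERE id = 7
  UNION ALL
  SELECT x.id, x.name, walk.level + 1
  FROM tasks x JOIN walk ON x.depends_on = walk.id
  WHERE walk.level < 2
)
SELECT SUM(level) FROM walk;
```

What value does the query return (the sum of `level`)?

Base: id=7 (build) at level 0.
Iteration 1: rows with depends_on in {7} -> init (id 8, level 1), merge (id 10, level 1), parse (id 11, level 1).
Iteration 2: rows with depends_on in {8,10,11} -> clean (id 12, level 2), fetch (id 13, level 2).
Iteration 3: level < 2 fails for all current rows; recursion stops.
SUM(level) = 0 + 1 + 1 + 1 + 2 + 2 = 7.

7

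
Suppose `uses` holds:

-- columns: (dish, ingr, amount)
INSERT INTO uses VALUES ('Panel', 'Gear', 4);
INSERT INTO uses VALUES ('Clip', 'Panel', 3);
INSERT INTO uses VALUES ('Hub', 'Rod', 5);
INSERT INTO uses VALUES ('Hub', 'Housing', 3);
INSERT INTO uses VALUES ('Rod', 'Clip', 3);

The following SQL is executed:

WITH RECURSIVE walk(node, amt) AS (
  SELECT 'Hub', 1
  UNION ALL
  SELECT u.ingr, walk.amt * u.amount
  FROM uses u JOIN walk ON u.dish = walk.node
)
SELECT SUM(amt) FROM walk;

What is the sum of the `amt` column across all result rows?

249

Base: (Hub, amt=1).
Iteration 1: components of {Hub} -> Housing = 1*3 = 3, Rod = 1*5 = 5.
Iteration 2: components of {Housing,Rod} -> Clip = 5*3 = 15.
Iteration 3: components of {Clip} -> Panel = 15*3 = 45.
Iteration 4: components of {Panel} -> Gear = 45*4 = 180.
Iteration 5: no further components; recursion stops.
SUM(amt) = 1 + 3 + 5 + 15 + 45 + 180 = 249.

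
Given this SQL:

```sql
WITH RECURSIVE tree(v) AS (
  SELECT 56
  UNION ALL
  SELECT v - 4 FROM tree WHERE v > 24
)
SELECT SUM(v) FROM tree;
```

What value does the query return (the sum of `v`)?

Base: v=56.
Iteration 1: 56 > 24 holds -> v = 56 - 4 = 52.
Iteration 2: 52 > 24 holds -> v = 52 - 4 = 48.
Iteration 3: 48 > 24 holds -> v = 48 - 4 = 44.
Iteration 4: 44 > 24 holds -> v = 44 - 4 = 40.
Iteration 5: 40 > 24 holds -> v = 40 - 4 = 36.
Iteration 6: 36 > 24 holds -> v = 36 - 4 = 32.
Iteration 7: 32 > 24 holds -> v = 32 - 4 = 28.
Iteration 8: 28 > 24 holds -> v = 28 - 4 = 24.
Iteration 9: 24 > 24 fails; recursion stops.
SUM(v) = 56 + 52 + 48 + 44 + 40 + 36 + 32 + 28 + 24 = 360.

360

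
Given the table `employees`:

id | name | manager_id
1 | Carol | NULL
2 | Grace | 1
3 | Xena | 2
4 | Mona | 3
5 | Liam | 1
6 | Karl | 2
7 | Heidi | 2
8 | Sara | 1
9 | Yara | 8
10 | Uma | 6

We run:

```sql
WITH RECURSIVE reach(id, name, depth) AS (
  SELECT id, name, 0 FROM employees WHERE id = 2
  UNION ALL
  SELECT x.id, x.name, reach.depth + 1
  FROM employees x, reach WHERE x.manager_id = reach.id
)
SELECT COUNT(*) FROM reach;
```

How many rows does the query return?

Base: id=2 (Grace) at depth 0.
Iteration 1: rows with manager_id in {2} -> Xena (id 3, depth 1), Karl (id 6, depth 1), Heidi (id 7, depth 1).
Iteration 2: rows with manager_id in {3,6,7} -> Mona (id 4, depth 2), Uma (id 10, depth 2).
Iteration 3: no rows with manager_id in {4,10}; recursion stops.
Total rows emitted: 6.

6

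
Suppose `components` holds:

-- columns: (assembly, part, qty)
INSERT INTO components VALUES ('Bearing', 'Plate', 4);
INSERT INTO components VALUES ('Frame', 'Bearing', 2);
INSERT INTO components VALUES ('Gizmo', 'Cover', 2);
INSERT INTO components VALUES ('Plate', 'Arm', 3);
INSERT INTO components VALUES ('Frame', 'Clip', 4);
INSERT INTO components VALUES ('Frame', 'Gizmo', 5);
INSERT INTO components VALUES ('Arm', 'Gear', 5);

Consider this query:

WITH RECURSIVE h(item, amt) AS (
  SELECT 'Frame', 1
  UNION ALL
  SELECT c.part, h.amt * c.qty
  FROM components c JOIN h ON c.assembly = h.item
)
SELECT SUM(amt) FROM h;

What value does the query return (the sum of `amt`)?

174

Base: (Frame, amt=1).
Iteration 1: components of {Frame} -> Bearing = 1*2 = 2, Clip = 1*4 = 4, Gizmo = 1*5 = 5.
Iteration 2: components of {Bearing,Clip,Gizmo} -> Cover = 5*2 = 10, Plate = 2*4 = 8.
Iteration 3: components of {Cover,Plate} -> Arm = 8*3 = 24.
Iteration 4: components of {Arm} -> Gear = 24*5 = 120.
Iteration 5: no further components; recursion stops.
SUM(amt) = 1 + 5 + 2 + 4 + 10 + 8 + 24 + 120 = 174.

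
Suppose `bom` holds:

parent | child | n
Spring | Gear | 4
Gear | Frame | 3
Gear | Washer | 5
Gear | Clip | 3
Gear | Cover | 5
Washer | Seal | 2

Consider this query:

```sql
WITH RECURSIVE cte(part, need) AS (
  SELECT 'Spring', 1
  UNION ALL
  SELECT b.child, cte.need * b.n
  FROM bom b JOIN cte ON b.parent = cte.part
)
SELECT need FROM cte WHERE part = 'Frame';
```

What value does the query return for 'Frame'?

12

Base: (Spring, need=1).
Iteration 1: components of {Spring} -> Gear = 1*4 = 4.
Iteration 2: components of {Gear} -> Clip = 4*3 = 12, Cover = 4*5 = 20, Frame = 4*3 = 12, Washer = 4*5 = 20.
Iteration 3: components of {Clip,Cover,Frame,Washer} -> Seal = 20*2 = 40.
Iteration 4: no further components; recursion stops.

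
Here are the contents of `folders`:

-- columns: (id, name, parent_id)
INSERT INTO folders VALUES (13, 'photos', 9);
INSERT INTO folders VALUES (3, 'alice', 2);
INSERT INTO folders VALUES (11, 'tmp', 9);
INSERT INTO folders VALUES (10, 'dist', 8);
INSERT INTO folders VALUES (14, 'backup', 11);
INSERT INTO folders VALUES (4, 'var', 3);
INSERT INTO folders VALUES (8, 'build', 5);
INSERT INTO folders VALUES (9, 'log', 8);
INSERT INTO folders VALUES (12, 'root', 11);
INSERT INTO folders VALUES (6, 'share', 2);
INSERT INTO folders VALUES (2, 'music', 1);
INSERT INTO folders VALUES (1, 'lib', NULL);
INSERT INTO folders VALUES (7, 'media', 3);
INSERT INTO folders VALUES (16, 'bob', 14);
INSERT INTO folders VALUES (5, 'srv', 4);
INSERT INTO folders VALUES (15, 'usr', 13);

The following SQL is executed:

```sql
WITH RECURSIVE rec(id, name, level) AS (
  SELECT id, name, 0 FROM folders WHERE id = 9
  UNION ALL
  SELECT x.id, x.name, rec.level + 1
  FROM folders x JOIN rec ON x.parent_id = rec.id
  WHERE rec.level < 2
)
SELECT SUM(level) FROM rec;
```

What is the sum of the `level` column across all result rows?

Base: id=9 (log) at level 0.
Iteration 1: rows with parent_id in {9} -> tmp (id 11, level 1), photos (id 13, level 1).
Iteration 2: rows with parent_id in {11,13} -> root (id 12, level 2), backup (id 14, level 2), usr (id 15, level 2).
Iteration 3: level < 2 fails for all current rows; recursion stops.
SUM(level) = 0 + 1 + 1 + 2 + 2 + 2 = 8.

8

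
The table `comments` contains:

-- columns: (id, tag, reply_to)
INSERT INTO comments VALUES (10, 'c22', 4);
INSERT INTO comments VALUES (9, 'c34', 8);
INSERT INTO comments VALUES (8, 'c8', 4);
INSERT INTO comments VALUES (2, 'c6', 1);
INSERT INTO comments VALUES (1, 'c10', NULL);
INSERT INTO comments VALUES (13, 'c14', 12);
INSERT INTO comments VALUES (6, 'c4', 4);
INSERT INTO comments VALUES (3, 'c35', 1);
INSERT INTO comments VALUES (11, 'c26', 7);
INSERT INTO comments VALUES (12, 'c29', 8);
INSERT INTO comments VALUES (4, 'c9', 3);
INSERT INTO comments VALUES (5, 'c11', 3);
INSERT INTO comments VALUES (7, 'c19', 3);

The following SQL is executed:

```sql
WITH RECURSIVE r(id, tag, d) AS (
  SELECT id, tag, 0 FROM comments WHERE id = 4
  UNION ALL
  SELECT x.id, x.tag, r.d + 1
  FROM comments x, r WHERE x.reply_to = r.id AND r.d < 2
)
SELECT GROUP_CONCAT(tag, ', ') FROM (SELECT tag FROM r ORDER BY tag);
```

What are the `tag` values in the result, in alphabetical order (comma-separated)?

c22, c29, c34, c4, c8, c9

Base: id=4 (c9) at d 0.
Iteration 1: rows with reply_to in {4} -> c4 (id 6, d 1), c8 (id 8, d 1), c22 (id 10, d 1).
Iteration 2: rows with reply_to in {6,8,10} -> c34 (id 9, d 2), c29 (id 12, d 2).
Iteration 3: d < 2 fails for all current rows; recursion stops.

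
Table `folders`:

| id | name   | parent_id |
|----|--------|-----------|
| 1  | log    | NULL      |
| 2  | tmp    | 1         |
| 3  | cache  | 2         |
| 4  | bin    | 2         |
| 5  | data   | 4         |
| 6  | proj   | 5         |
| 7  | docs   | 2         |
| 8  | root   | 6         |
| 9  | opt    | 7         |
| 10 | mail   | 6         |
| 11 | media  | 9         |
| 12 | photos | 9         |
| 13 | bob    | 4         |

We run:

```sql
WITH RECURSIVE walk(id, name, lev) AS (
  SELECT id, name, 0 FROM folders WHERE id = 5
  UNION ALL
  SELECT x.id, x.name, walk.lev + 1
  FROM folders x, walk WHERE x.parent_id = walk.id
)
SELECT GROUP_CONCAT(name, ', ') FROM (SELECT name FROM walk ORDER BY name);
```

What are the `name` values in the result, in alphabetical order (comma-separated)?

Base: id=5 (data) at lev 0.
Iteration 1: rows with parent_id in {5} -> proj (id 6, lev 1).
Iteration 2: rows with parent_id in {6} -> root (id 8, lev 2), mail (id 10, lev 2).
Iteration 3: no rows with parent_id in {8,10}; recursion stops.

data, mail, proj, root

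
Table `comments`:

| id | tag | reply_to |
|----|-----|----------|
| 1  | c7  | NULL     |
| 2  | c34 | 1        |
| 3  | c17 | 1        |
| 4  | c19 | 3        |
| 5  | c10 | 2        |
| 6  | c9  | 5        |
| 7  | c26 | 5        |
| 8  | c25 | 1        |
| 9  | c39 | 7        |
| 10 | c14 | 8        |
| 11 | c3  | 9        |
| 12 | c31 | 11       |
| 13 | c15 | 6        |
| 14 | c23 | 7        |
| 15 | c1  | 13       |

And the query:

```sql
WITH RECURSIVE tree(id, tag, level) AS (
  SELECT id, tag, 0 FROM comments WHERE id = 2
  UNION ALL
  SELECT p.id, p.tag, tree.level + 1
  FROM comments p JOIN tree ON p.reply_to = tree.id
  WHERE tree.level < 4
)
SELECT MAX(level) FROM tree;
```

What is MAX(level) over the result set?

Base: id=2 (c34) at level 0.
Iteration 1: rows with reply_to in {2} -> c10 (id 5, level 1).
Iteration 2: rows with reply_to in {5} -> c9 (id 6, level 2), c26 (id 7, level 2).
Iteration 3: rows with reply_to in {6,7} -> c39 (id 9, level 3), c15 (id 13, level 3), c23 (id 14, level 3).
Iteration 4: rows with reply_to in {9,13,14} -> c3 (id 11, level 4), c1 (id 15, level 4).
Iteration 5: level < 4 fails for all current rows; recursion stops.
level values: 0, 1, 2, 2, 3, 3, 3, 4, 4; the maximum is 4.

4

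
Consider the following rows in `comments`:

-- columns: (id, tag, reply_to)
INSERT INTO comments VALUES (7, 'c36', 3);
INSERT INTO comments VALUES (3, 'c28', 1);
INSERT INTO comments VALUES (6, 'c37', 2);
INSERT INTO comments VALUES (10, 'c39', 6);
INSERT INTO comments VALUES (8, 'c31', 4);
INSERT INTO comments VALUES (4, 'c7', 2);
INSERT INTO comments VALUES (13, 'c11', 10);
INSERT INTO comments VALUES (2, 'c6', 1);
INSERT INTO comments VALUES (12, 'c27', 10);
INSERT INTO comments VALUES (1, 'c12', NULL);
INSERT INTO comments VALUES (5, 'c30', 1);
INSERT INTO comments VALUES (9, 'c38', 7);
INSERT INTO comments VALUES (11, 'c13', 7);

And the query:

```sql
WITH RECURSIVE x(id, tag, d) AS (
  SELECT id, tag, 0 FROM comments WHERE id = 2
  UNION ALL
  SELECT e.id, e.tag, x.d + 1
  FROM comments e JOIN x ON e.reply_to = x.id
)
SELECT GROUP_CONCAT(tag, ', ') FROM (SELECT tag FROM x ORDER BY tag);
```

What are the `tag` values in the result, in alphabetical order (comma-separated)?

c11, c27, c31, c37, c39, c6, c7

Base: id=2 (c6) at d 0.
Iteration 1: rows with reply_to in {2} -> c7 (id 4, d 1), c37 (id 6, d 1).
Iteration 2: rows with reply_to in {4,6} -> c31 (id 8, d 2), c39 (id 10, d 2).
Iteration 3: rows with reply_to in {8,10} -> c27 (id 12, d 3), c11 (id 13, d 3).
Iteration 4: no rows with reply_to in {12,13}; recursion stops.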